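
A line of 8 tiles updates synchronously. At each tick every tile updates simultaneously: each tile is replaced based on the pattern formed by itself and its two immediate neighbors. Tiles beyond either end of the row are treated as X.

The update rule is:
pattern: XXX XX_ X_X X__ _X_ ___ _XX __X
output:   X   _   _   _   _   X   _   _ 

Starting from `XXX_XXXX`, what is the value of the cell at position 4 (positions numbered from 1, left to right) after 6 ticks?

X

XX___XXX
X__X__XX
_______X
_XXXXX__
__XXX___
___X__X_
position 4 holds X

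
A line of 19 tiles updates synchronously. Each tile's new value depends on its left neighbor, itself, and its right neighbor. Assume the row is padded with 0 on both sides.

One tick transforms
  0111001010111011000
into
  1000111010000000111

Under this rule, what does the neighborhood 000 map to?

1

At position 17 the neighborhood is 000; the next row has 1 there.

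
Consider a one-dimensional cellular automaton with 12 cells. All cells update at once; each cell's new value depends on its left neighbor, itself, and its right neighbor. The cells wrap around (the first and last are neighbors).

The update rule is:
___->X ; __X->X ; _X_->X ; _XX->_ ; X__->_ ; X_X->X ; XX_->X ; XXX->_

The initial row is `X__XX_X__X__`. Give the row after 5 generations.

X_____XX_XXX

generation 1: X_X_XXX_XX_X
generation 2: XXXX__XX_XX_
generation 3: ___X_X_XX_XX
generation 4: _XXXXXX_XX_X
generation 5: X_____XX_XXX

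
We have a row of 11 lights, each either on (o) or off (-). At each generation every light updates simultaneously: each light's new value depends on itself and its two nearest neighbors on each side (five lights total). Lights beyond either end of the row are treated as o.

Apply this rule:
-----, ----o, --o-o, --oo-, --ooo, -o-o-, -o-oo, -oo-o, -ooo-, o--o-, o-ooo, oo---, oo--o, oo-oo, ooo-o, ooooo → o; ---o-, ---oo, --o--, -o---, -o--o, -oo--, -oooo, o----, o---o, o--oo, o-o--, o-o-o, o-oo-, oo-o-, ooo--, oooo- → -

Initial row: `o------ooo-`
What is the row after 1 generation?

-o-ooo-oooo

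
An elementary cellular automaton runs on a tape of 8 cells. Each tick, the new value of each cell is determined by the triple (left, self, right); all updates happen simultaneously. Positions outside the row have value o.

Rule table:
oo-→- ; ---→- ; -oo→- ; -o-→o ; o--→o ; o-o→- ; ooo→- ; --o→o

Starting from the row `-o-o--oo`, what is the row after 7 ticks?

tick 1: -o-ooo--
tick 2: -o----oo
tick 3: -oo--o--
tick 4: ---ooooo
tick 5: o-o-----
tick 6: --oo---o
tick 7: oo--o-o-

oo--o-o-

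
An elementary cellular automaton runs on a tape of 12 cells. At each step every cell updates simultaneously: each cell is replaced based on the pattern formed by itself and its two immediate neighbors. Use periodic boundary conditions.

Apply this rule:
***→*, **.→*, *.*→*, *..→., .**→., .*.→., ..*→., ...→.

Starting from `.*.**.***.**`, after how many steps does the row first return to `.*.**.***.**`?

12

*.*.**.***.*
**.*.**.***.
.**.*.**.***
*.**.*.**.**
**.**.*.**.*
***.**.*.**.
.***.**.*.**
*.***.**.*.*
**.***.**.*.
.**.***.**.*
*.**.***.**.
.*.**.***.**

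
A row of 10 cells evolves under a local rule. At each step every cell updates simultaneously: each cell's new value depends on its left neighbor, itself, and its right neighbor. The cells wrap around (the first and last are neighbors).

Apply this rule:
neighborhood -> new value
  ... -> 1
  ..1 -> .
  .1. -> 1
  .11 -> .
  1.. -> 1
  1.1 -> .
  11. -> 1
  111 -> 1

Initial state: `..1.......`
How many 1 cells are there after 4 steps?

8

1.11111111
1..1111111
11..111111
111..11111
count of 1: 8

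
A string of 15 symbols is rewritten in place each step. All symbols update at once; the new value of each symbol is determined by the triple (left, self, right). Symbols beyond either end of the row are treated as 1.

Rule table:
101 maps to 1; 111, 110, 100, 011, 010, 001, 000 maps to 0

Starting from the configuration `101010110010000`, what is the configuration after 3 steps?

010101000000000
101010000000000
010100000000000

010100000000000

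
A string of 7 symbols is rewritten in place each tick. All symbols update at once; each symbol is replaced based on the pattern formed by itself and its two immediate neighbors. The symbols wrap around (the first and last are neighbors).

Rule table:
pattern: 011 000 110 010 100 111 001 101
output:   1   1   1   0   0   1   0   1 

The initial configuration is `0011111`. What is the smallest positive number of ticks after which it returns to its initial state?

1

0011111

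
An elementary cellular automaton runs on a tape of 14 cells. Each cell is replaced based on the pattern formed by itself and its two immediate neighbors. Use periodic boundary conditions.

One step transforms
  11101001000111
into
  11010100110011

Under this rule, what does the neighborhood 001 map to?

At position 6 the neighborhood is 001; the next row has 0 there.

0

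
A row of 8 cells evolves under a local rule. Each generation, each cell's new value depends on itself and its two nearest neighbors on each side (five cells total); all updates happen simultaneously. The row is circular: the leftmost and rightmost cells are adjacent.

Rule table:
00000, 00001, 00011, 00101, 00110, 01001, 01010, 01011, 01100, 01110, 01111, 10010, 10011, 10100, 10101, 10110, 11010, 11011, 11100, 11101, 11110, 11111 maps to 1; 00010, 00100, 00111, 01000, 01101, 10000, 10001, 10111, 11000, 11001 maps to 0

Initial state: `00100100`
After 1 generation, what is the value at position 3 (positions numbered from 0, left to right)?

1

generation 1: 10011000
position 3 holds 1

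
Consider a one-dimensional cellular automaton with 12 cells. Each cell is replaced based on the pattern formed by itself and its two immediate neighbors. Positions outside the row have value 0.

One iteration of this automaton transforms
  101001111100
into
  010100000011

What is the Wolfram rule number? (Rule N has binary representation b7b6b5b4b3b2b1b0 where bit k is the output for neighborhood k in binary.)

position 6: 111 → 0  (bit 7 = 0)
position 9: 110 → 0  (bit 6 = 0)
position 1: 101 → 1  (bit 5 = 1)
position 3: 100 → 1  (bit 4 = 1)
position 5: 011 → 0  (bit 3 = 0)
position 0: 010 → 0  (bit 2 = 0)
position 4: 001 → 0  (bit 1 = 0)
position 11: 000 → 1  (bit 0 = 1)
bits b7..b0 = 00110001 = 49

49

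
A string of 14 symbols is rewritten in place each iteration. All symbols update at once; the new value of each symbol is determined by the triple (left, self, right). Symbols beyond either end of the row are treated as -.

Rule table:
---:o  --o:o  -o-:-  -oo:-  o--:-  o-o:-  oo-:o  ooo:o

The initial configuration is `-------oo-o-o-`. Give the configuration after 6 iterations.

ooooooo-o-----
-oooooo---oooo
o-ooooo-oo-ooo
---oooo--o--oo
ooo-ooo-o--o-o
-oo--oo---o---

-oo--oo---o---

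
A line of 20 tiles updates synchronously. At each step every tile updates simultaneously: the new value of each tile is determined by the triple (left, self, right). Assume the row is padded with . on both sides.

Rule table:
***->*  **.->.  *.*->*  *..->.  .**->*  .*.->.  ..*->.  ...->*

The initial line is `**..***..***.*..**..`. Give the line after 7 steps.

**.*...***.*.***....

step 1: *...**...**.*...*..*
step 2: ..*.*..*.*.*..*.....
step 3: *..*....*.*.....****
step 4: .....**..*..***.***.
step 5: ****.*......**.***..
step 6: ***.*..****.*.***..*
step 7: **.*...***.*.***....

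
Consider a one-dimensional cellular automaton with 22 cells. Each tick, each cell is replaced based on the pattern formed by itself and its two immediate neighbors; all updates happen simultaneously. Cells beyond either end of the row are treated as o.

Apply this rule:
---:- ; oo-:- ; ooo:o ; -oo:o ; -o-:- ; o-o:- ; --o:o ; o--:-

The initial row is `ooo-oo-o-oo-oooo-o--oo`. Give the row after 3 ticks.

--o----o--ooo----ooooo

tick 1: oo--o----o--ooo----ooo
tick 2: o--o----o--ooo----oooo
tick 3: --o----o--ooo----ooooo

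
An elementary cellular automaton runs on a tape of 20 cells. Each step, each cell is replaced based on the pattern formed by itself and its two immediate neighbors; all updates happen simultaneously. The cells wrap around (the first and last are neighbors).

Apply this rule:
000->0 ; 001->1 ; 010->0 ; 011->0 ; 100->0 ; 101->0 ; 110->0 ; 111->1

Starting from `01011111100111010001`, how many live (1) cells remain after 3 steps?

step 1: 00001111001010000010
step 2: 00010110010000000100
step 3: 00100000100000001000
count of 1: 3

3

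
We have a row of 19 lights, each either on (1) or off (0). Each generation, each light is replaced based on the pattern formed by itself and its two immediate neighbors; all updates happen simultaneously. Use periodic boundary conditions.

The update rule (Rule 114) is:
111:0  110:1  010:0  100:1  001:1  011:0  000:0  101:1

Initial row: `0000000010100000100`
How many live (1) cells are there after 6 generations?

10

0000000101010001010
0000001010101010101
1000010101010101010
0100101010101010101
1011010101010101010
0101101010101010101
count of 1: 10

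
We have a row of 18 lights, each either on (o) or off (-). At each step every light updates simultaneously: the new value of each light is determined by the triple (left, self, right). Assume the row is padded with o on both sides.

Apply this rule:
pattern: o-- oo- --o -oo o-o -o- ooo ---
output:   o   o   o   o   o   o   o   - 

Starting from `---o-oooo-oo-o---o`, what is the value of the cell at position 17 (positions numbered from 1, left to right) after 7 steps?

o

step 1: o-ooooooooooooo-oo
step 2: oooooooooooooooooo
step 3: oooooooooooooooooo  (fixed point — unchanged through step 7)
position 17 holds o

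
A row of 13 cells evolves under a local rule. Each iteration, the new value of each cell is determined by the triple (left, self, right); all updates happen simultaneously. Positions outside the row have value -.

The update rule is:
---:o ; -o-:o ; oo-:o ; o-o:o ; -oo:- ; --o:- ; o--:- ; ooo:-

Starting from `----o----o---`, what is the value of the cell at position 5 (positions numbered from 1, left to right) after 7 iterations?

-

iteration 1: ooo-o-oo-o-oo
iteration 2: --oooo-oooo-o
iteration 3: o----oo---ooo
iteration 4: o-oo--o-o---o
iteration 5: oo-o--ooo-o-o
iteration 6: -ooo----ooooo
iteration 7: ---o-oo-----o
position 5 holds -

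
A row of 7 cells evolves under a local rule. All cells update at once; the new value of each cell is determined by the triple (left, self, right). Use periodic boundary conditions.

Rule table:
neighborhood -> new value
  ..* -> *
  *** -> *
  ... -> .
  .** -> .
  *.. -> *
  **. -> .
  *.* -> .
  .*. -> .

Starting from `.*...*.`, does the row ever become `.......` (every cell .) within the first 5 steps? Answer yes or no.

yes

*.*.*.*
.......
all cells are . at step 2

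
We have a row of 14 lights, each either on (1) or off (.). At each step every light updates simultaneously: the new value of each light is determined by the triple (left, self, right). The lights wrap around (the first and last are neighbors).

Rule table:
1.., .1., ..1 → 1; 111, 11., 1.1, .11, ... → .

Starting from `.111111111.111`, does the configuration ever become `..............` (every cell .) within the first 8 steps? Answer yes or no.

step 1: ..............
all cells are . at step 1

yes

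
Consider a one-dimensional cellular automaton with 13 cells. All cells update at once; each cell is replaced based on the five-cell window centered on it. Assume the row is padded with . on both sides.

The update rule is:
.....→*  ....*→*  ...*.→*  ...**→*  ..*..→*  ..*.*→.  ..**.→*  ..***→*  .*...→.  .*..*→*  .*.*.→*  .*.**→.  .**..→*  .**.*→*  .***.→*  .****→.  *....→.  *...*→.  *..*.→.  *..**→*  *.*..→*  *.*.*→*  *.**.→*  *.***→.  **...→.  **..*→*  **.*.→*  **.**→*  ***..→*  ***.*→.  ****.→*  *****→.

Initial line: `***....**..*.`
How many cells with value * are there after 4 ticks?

8

***..*****.*.
******..*.**.
*...***...**.
*..****..***.
count of *: 8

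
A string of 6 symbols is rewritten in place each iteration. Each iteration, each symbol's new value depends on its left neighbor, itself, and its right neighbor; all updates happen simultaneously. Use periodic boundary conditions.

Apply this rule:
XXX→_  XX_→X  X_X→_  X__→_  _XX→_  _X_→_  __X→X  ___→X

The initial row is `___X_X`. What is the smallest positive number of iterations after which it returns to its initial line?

_XX___
X_X_XX
X_____
__XXXX
_X___X
___XX_
XXX_X_
__X___
XX__XX
_X_X__
X____X
X_XXX_
____X_
XXXX__
___X_X

15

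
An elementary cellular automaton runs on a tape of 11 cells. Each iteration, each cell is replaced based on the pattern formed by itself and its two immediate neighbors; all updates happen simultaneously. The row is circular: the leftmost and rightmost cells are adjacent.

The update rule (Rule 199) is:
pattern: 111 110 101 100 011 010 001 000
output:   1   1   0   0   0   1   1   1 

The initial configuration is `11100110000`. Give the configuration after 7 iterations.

01101010111
00101010011
01101010101
00101010101
01101010101  (repeats iteration 3; period 2)
iteration 7: 01101010101

01101010101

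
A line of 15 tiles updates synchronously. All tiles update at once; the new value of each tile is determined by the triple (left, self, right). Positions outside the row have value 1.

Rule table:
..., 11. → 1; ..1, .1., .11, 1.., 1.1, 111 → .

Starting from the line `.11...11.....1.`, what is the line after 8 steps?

.....1.111.....

..1.1..1.111...
...........1.1.
.111111111.....
.........1.111.
.1111111.....1.
.......1.111...
.11111.....1.1.
.....1.111.....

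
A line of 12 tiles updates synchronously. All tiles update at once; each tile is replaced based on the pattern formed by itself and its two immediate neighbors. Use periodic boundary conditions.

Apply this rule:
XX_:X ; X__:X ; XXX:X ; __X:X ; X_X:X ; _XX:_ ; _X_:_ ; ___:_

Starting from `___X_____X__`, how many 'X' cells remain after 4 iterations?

__X_X___X_X_
_X_X_X_X_X_X
X_X_X_X_X_X_
_X_X_X_X_X_X
count of X: 6

6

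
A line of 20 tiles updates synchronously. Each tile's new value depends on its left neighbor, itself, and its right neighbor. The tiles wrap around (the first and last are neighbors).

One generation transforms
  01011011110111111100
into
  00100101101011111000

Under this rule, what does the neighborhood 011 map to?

At position 3 the neighborhood is 011; the next row has 0 there.

0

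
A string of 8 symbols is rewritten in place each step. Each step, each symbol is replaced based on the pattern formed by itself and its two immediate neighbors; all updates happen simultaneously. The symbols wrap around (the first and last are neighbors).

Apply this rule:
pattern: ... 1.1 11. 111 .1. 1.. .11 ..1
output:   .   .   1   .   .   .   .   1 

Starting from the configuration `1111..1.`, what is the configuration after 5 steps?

step 1: ...1.1..
step 2: ..1.....
step 3: .1......
step 4: 1.......
step 5: .......1

.......1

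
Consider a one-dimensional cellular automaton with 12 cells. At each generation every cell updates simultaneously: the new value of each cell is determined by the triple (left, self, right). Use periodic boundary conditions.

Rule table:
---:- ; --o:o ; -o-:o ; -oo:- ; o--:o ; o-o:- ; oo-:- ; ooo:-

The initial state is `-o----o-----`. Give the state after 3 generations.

o-o--o-ooooo

generation 1: ooo--ooo----
generation 2: ---oo---o--o
generation 3: o-o--o-ooooo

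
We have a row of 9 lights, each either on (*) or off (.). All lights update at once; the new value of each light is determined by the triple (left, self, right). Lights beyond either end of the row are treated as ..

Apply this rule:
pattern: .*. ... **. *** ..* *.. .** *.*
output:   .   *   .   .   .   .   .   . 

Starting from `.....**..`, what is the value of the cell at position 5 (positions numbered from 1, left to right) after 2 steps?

****....*
.....**..
position 5 holds .

.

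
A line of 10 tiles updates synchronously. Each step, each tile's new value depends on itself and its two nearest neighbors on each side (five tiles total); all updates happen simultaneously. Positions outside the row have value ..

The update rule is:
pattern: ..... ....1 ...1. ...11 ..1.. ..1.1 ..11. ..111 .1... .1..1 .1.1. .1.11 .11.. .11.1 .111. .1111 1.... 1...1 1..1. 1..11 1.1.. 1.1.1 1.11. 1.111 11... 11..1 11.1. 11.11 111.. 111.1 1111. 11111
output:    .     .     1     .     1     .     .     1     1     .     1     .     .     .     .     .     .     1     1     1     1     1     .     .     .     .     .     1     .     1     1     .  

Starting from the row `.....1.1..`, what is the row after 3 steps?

....1.111.
...1......
..111.....

..111.....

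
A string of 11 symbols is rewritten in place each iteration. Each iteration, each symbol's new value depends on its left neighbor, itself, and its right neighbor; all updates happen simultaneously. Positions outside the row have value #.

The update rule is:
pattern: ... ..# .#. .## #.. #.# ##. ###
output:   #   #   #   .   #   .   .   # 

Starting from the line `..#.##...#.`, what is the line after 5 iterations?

###...####.
##.###.##..
#...#....##
.########.#
..######...

..######...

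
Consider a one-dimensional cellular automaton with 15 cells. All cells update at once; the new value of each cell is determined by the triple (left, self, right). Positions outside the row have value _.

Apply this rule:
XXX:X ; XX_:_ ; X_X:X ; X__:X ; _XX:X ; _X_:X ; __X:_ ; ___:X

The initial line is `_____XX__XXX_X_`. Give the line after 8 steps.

XXXX_X_X_XX_XXX
XXX_XXXXXX_XXX_
XX_XXXXXX_XXX_X
X_XXXXXX_XXX_XX
XXXXXXX_XXX_XX_
XXXXXX_XXX_XX_X
XXXXX_XXX_XX_XX
XXXX_XXX_XX_XX_

XXXX_XXX_XX_XX_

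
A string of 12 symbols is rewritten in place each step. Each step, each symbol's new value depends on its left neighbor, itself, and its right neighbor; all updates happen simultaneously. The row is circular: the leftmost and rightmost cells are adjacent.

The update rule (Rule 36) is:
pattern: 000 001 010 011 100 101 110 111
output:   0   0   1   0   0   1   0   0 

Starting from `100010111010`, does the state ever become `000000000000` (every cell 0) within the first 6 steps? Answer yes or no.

yes

100011000111
000000000000
all cells are 0 at step 2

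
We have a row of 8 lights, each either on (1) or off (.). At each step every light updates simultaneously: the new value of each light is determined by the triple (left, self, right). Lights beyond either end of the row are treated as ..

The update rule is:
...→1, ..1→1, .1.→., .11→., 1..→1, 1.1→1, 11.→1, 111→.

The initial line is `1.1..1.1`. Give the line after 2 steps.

1.1.11.1

.1.11.1.
1.1.11.1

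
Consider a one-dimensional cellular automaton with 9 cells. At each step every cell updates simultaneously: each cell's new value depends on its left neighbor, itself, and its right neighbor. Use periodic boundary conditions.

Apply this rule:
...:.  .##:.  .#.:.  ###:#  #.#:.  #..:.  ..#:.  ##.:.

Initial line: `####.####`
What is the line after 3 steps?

#.......#

step 1: ###...###
step 2: ##.....##
step 3: #.......#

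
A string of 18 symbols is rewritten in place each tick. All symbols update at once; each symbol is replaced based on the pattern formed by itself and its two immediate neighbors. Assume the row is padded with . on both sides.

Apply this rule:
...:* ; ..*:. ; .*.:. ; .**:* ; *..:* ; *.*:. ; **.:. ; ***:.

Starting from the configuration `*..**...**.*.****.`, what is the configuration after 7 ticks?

...*........**..**

tick 1: .*.*.**.*....*...*
tick 2: .....*...***..**..
tick 3: ****..**.*..*.*.**
tick 4: *...*.*...*.....*.
tick 5: .**....**..****..*
tick 6: .*.***.*.*.*...*..
tick 7: ...*........**..**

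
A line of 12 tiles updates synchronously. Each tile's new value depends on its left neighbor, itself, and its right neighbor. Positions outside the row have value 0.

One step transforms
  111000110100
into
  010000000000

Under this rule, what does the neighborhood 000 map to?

At position 4 the neighborhood is 000; the next row has 0 there.

0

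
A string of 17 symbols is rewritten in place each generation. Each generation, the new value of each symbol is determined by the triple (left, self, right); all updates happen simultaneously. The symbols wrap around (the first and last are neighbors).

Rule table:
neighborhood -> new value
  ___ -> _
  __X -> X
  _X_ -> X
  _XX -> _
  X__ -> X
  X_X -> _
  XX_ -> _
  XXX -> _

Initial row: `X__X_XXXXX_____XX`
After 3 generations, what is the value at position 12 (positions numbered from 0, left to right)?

_

_XXX______X___X__
X___X____XXX_XXX_
XX_XXX__X________
position 12 holds _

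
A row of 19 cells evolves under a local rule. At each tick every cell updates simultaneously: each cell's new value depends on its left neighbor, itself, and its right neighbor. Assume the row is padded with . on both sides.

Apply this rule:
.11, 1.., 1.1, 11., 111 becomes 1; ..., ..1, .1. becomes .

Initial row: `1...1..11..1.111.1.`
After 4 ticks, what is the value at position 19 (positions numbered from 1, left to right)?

.1...1.111..11111.1
..1...11111.111111.
...1..1111111111111
....1.1111111111111
position 19 holds 1

1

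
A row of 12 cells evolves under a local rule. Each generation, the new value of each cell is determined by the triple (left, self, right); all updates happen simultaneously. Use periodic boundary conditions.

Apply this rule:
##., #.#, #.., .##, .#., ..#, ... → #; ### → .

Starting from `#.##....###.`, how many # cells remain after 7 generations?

11

#########.##
........###.
#########.##  (repeats generation 1; period 2)
generation 7: #########.##
count of #: 11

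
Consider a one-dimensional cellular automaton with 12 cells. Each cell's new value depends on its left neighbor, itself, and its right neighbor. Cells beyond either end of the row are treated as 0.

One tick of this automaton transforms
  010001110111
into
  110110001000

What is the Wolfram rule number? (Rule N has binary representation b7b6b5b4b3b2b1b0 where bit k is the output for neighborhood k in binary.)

position 6: 111 → 0  (bit 7 = 0)
position 7: 110 → 0  (bit 6 = 0)
position 8: 101 → 1  (bit 5 = 1)
position 2: 100 → 0  (bit 4 = 0)
position 5: 011 → 0  (bit 3 = 0)
position 1: 010 → 1  (bit 2 = 1)
position 0: 001 → 1  (bit 1 = 1)
position 3: 000 → 1  (bit 0 = 1)
bits b7..b0 = 00100111 = 39

39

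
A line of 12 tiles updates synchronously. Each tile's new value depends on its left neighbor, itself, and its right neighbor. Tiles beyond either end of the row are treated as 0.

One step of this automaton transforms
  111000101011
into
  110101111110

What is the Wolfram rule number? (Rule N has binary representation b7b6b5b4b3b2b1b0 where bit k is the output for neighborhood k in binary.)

190

position 1: 111 → 1  (bit 7 = 1)
position 2: 110 → 0  (bit 6 = 0)
position 7: 101 → 1  (bit 5 = 1)
position 3: 100 → 1  (bit 4 = 1)
position 0: 011 → 1  (bit 3 = 1)
position 6: 010 → 1  (bit 2 = 1)
position 5: 001 → 1  (bit 1 = 1)
position 4: 000 → 0  (bit 0 = 0)
bits b7..b0 = 10111110 = 190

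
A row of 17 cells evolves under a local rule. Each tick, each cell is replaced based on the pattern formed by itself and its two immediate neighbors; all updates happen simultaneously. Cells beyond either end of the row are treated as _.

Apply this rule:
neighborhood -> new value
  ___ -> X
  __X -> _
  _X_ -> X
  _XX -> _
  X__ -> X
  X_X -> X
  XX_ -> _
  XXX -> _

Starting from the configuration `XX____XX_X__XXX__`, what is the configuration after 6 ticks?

__XXX___XXX____XX
X____XX____XXX___
XXXX___XXX____XXX
____XX____XXX____
XXX___XXX____XXXX
___XX____XXX_____

___XX____XXX_____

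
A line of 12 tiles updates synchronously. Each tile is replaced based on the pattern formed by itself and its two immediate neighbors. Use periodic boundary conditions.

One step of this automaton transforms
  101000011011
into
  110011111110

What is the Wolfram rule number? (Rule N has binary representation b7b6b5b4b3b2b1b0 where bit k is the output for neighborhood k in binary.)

107

position 11: 111 → 0  (bit 7 = 0)
position 0: 110 → 1  (bit 6 = 1)
position 1: 101 → 1  (bit 5 = 1)
position 3: 100 → 0  (bit 4 = 0)
position 7: 011 → 1  (bit 3 = 1)
position 2: 010 → 0  (bit 2 = 0)
position 6: 001 → 1  (bit 1 = 1)
position 4: 000 → 1  (bit 0 = 1)
bits b7..b0 = 01101011 = 107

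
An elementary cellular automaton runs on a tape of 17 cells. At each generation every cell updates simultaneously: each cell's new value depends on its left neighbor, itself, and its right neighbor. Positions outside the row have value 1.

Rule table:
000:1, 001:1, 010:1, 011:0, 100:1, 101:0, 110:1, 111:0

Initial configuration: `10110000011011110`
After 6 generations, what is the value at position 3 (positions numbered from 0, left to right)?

10011111101000010
11100000101111110
00111111100000010
11000000111111110
01111111000000010
00000001111111110
position 3 holds 0

0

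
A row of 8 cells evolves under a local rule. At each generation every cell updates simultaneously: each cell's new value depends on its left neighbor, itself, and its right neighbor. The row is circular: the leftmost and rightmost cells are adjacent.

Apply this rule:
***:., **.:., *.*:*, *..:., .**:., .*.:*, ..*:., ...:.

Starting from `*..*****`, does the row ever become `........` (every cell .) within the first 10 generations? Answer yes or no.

yes

generation 1: ........
all cells are . at generation 1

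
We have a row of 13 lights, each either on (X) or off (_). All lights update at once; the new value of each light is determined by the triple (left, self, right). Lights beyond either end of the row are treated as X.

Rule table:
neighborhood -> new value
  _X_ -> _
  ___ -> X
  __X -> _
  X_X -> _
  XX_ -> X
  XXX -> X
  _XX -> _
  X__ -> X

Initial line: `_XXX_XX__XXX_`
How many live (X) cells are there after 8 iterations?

10

__XX__XX__XX_
X__XX__XX__X_
XX__XX__XX___
XXX__XX__XXX_
XXXX__XX__XX_
XXXXX__XX__X_
XXXXXX__XX___
XXXXXXX__XXX_
count of X: 10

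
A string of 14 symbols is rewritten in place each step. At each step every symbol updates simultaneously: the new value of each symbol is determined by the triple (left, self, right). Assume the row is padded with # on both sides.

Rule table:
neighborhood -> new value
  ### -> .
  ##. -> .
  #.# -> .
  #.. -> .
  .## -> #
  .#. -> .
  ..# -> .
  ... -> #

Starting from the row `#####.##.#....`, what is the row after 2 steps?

.####...##.#..

......#....##.
.####...##.#..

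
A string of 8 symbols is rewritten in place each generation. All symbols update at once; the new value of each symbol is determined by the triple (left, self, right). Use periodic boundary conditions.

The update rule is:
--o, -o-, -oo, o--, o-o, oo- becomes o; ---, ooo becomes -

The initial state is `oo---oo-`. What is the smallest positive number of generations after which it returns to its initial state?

6

ooo-oooo
--ooo---
-oo-oo--
ooooooo-
o-----oo
oo---oo-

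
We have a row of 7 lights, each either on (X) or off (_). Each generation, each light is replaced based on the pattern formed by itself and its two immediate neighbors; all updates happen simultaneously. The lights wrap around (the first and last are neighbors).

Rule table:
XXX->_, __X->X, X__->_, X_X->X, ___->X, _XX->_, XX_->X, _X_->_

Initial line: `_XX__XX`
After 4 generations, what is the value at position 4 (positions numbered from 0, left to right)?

generation 1: X_X_X_X
generation 2: XX_X_X_
generation 3: _XX_X_X
generation 4: X_XX_X_
position 4 holds _

_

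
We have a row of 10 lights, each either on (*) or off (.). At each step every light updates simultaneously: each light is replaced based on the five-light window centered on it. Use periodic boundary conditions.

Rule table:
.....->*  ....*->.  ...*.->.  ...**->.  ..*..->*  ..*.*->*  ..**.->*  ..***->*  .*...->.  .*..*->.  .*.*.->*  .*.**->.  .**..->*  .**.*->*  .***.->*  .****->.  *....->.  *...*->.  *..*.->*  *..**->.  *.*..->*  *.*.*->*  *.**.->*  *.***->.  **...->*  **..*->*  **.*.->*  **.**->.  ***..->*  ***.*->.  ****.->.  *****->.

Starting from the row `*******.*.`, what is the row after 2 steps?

.......**.
.****..***

.****..***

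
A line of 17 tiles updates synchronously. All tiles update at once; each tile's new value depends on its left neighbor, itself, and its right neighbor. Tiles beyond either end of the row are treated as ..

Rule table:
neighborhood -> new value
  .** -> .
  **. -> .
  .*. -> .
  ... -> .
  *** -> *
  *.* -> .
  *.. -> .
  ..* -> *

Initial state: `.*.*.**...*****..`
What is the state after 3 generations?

*........*.***...
........*...*....
.......*...*.....

.......*...*.....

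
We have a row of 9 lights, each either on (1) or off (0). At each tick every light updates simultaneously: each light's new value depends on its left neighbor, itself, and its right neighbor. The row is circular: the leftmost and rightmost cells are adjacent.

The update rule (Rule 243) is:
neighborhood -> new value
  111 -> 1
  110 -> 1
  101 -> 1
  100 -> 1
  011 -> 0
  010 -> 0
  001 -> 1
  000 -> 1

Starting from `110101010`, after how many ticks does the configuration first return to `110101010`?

9

tick 1: 011010101
tick 2: 101101010
tick 3: 010110101
tick 4: 101011010
tick 5: 010101101
tick 6: 101010110
tick 7: 010101011
tick 8: 101010101
tick 9: 110101010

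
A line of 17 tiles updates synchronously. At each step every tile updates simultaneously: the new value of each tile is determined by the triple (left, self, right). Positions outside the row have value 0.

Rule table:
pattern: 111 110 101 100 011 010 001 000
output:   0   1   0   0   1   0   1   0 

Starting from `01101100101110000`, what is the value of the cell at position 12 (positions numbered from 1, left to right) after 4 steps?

0

step 1: 11101101001010000
step 2: 10101100010000000
step 3: 00001100100000000
step 4: 00011101000000000
position 12 holds 0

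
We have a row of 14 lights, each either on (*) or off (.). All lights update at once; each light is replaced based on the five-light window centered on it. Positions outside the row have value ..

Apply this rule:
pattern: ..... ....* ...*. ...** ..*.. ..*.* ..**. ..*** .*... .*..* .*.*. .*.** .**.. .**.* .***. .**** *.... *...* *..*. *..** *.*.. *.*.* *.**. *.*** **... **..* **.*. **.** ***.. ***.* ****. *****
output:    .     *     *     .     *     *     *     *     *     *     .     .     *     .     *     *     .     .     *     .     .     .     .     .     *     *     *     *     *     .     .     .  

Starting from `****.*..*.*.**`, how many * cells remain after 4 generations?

7

**..*.***....*
*****..***.***
**..**.**.*.**
***.*.*..*...*
count of *: 7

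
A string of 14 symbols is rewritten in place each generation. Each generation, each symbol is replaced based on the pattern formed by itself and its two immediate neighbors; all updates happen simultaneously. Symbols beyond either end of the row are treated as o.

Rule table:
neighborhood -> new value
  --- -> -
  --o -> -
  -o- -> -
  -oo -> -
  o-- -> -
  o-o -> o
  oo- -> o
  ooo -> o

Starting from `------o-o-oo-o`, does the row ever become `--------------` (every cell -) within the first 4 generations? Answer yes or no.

no

-------o-o-oo-
--------o-o-oo
---------o-o-o
----------o-o-
generation 4 is ----------o-o-, still not uniform -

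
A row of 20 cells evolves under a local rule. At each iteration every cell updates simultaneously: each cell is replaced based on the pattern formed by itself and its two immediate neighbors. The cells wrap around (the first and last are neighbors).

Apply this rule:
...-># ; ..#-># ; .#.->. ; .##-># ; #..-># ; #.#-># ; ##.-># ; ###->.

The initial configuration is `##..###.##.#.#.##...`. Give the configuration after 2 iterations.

#####.#####.#.######
....###...##.##.....

....###...##.##.....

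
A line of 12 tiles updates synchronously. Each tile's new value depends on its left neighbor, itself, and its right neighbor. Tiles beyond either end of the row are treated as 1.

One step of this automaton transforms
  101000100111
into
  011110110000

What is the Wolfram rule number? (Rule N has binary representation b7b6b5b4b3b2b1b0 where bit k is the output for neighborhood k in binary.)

position 10: 111 → 0  (bit 7 = 0)
position 0: 110 → 0  (bit 6 = 0)
position 1: 101 → 1  (bit 5 = 1)
position 3: 100 → 1  (bit 4 = 1)
position 9: 011 → 0  (bit 3 = 0)
position 2: 010 → 1  (bit 2 = 1)
position 5: 001 → 0  (bit 1 = 0)
position 4: 000 → 1  (bit 0 = 1)
bits b7..b0 = 00110101 = 53

53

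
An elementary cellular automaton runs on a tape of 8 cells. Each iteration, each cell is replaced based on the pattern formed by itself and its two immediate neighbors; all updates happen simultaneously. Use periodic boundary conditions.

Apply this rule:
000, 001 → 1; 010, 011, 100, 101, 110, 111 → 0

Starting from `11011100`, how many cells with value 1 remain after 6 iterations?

6

00000001
01111110
10000000
00111111
01000000
10011111
count of 1: 6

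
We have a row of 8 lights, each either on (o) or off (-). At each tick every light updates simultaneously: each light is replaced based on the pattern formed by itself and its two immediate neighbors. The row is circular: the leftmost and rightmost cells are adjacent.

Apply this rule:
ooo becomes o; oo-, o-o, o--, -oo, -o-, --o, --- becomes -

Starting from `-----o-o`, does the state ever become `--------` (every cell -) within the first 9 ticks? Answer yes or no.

yes

tick 1: --------
all cells are - at tick 1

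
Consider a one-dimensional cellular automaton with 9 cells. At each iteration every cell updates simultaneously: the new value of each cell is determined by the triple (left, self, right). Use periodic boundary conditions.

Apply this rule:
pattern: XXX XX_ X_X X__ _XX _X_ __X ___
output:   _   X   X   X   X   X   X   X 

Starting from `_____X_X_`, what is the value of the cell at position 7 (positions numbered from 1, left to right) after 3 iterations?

X

XXXXXXXXX
_________
XXXXXXXXX
position 7 holds X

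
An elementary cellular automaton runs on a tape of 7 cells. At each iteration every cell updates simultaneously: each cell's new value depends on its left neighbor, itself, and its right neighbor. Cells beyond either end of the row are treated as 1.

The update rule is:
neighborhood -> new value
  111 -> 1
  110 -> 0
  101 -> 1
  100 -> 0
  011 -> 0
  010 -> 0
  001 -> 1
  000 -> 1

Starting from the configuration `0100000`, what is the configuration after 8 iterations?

1001111
0010111
0101011
1010101
0101010
1010101  (repeats iteration 4; period 2)
iteration 8: 1010101

1010101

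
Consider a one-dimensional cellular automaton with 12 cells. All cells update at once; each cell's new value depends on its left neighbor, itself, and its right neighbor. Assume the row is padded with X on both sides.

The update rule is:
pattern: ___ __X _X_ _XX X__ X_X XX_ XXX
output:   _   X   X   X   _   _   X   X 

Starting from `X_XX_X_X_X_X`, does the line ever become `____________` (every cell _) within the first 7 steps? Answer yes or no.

step 1: X_XX_X_X_X_X  (fixed point — unchanged through step 7)
step 7 is X_XX_X_X_X_X, still not uniform _

no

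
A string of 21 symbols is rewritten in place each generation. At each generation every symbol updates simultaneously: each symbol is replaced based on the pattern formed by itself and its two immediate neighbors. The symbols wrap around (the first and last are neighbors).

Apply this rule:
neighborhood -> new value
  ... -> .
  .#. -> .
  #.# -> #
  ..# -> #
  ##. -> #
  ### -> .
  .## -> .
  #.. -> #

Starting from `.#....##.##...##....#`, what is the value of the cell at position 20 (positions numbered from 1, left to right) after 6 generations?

#

#.#..#.##.##.#.##..#.
.#.##.#.##.##.#.###.#
#.#.##.#.##.##.#..##.
.#.#.##.#.##.##.##.##
#.#.#.##.#.##.##.##.#
##.#.#.##.#.##.##.##.
position 20 holds #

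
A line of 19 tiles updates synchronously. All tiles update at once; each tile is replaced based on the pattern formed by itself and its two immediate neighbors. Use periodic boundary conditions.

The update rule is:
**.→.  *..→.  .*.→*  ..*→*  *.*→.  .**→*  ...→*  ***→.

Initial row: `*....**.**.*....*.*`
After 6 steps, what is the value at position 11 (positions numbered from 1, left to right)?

.

..****..*..*.****.*
.**....**.**.*....*
.*..****..*..*.****
.*.**....**.**.*...
**.*..****..*..*.**
...*.**....**.**.*.
position 11 holds .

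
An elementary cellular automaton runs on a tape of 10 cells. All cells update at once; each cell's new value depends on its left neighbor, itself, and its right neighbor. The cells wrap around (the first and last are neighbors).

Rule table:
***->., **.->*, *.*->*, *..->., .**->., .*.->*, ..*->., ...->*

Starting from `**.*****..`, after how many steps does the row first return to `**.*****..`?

15

.**....*..
..*.**.*.*
..**.*****
...**....*
.*..*.**.*
**..**.***
.*...**...
.*.*..*.**
****..**.*
...*...**.
**.*.*..*.
.*****..**
*....*...*
*.**.*.*..
**.*****..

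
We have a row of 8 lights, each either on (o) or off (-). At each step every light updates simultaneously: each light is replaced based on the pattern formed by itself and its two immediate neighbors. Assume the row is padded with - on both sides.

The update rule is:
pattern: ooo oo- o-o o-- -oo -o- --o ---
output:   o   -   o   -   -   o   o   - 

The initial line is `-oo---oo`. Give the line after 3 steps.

o--o----

o----o--
o---oo--
o--o----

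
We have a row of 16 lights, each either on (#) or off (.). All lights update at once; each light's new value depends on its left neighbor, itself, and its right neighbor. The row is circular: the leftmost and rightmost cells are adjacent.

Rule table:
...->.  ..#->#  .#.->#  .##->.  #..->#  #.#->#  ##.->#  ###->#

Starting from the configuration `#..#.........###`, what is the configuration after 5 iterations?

#.#######.###.##

#####.......#.##
######.....###.#
#######...#.###.
.#######.###.###
#.#######.###.##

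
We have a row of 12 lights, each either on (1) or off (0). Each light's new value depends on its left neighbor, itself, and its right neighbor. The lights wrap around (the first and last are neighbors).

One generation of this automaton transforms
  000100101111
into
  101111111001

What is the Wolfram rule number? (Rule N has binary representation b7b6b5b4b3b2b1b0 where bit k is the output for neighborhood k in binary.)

position 9: 111 → 0  (bit 7 = 0)
position 11: 110 → 1  (bit 6 = 1)
position 7: 101 → 1  (bit 5 = 1)
position 0: 100 → 1  (bit 4 = 1)
position 8: 011 → 1  (bit 3 = 1)
position 3: 010 → 1  (bit 2 = 1)
position 2: 001 → 1  (bit 1 = 1)
position 1: 000 → 0  (bit 0 = 0)
bits b7..b0 = 01111110 = 126

126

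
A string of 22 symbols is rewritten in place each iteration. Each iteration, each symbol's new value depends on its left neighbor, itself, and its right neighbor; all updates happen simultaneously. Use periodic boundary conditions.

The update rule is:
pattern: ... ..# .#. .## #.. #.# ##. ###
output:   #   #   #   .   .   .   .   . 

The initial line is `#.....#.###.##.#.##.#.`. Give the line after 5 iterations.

..#######.............

iteration 1: #.#####........#....#.
iteration 2: #.......########.####.
iteration 3: #.######..............
iteration 4: #........#############
iteration 5: ..#######.............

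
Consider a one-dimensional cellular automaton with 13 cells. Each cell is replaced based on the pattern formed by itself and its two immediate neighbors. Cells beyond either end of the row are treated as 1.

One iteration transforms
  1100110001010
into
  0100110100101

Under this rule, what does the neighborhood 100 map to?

0

At position 2 the neighborhood is 100; the next row has 0 there.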